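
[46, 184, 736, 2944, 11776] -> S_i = 46*4^i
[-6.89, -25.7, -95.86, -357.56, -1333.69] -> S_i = -6.89*3.73^i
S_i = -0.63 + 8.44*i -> [-0.63, 7.81, 16.25, 24.69, 33.13]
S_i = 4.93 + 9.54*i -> [4.93, 14.47, 24.01, 33.55, 43.09]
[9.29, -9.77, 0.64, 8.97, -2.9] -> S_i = Random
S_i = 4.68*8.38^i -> [4.68, 39.22, 328.65, 2754.09, 23079.26]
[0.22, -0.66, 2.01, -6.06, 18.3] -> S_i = 0.22*(-3.02)^i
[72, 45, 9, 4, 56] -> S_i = Random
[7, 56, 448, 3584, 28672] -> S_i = 7*8^i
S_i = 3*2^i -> [3, 6, 12, 24, 48]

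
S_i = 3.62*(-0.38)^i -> [3.62, -1.38, 0.52, -0.2, 0.08]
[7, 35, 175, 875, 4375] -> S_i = 7*5^i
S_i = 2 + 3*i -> [2, 5, 8, 11, 14]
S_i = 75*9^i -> [75, 675, 6075, 54675, 492075]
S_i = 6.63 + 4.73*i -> [6.63, 11.36, 16.09, 20.82, 25.55]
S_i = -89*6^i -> [-89, -534, -3204, -19224, -115344]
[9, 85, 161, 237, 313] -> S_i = 9 + 76*i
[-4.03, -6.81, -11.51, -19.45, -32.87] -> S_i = -4.03*1.69^i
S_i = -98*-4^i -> [-98, 392, -1568, 6272, -25088]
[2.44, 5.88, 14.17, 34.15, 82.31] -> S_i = 2.44*2.41^i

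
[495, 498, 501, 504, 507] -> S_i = 495 + 3*i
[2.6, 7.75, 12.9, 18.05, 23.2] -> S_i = 2.60 + 5.15*i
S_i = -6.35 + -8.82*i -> [-6.35, -15.17, -23.99, -32.81, -41.63]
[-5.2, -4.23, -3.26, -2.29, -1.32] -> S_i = -5.20 + 0.97*i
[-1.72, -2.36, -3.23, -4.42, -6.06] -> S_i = -1.72*1.37^i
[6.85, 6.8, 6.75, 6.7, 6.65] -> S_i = 6.85 + -0.05*i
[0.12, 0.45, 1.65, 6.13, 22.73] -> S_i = 0.12*3.71^i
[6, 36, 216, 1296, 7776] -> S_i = 6*6^i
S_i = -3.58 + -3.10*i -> [-3.58, -6.68, -9.78, -12.88, -15.98]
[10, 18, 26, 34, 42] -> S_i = 10 + 8*i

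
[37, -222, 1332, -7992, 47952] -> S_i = 37*-6^i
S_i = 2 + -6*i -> [2, -4, -10, -16, -22]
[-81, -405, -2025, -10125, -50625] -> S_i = -81*5^i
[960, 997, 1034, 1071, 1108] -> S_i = 960 + 37*i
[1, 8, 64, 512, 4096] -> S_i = 1*8^i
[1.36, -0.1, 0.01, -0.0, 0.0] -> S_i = 1.36*(-0.07)^i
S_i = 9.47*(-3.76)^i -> [9.47, -35.61, 133.88, -503.4, 1892.79]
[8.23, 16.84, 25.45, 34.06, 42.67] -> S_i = 8.23 + 8.61*i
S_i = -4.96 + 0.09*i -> [-4.96, -4.87, -4.78, -4.69, -4.6]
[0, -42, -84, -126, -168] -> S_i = 0 + -42*i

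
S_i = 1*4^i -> [1, 4, 16, 64, 256]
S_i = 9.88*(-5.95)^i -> [9.88, -58.79, 349.78, -2081.17, 12382.97]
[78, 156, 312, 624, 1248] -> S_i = 78*2^i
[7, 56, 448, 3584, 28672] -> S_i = 7*8^i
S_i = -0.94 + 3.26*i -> [-0.94, 2.32, 5.58, 8.84, 12.1]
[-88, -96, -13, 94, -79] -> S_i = Random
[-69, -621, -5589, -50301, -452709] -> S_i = -69*9^i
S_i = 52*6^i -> [52, 312, 1872, 11232, 67392]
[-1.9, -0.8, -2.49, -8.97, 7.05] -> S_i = Random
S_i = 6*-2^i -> [6, -12, 24, -48, 96]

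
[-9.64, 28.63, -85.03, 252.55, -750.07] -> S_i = -9.64*(-2.97)^i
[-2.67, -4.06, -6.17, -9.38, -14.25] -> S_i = -2.67*1.52^i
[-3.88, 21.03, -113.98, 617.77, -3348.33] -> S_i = -3.88*(-5.42)^i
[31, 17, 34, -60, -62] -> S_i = Random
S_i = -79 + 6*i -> [-79, -73, -67, -61, -55]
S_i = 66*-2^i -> [66, -132, 264, -528, 1056]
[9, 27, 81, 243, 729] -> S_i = 9*3^i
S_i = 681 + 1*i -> [681, 682, 683, 684, 685]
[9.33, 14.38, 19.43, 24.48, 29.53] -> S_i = 9.33 + 5.05*i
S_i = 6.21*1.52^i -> [6.21, 9.44, 14.35, 21.81, 33.15]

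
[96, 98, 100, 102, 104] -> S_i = 96 + 2*i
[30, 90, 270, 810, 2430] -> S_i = 30*3^i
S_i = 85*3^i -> [85, 255, 765, 2295, 6885]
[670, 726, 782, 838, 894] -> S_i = 670 + 56*i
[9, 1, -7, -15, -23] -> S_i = 9 + -8*i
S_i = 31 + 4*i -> [31, 35, 39, 43, 47]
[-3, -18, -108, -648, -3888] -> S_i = -3*6^i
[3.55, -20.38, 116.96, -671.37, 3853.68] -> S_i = 3.55*(-5.74)^i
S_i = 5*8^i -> [5, 40, 320, 2560, 20480]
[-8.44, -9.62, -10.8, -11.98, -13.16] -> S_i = -8.44 + -1.18*i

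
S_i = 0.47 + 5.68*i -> [0.47, 6.15, 11.83, 17.51, 23.19]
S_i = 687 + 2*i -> [687, 689, 691, 693, 695]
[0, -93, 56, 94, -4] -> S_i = Random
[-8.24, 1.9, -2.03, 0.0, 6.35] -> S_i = Random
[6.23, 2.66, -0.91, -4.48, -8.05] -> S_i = 6.23 + -3.57*i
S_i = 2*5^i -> [2, 10, 50, 250, 1250]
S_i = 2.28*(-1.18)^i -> [2.28, -2.69, 3.17, -3.75, 4.42]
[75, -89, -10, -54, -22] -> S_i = Random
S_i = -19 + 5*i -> [-19, -14, -9, -4, 1]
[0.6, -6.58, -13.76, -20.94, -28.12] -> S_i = 0.60 + -7.18*i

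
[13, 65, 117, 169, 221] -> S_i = 13 + 52*i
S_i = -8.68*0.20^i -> [-8.68, -1.74, -0.35, -0.07, -0.01]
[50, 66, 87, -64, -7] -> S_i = Random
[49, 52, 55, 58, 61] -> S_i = 49 + 3*i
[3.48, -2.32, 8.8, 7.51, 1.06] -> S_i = Random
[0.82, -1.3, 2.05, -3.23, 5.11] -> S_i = 0.82*(-1.58)^i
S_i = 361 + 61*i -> [361, 422, 483, 544, 605]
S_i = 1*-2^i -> [1, -2, 4, -8, 16]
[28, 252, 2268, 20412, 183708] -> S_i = 28*9^i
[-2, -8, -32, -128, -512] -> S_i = -2*4^i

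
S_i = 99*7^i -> [99, 693, 4851, 33957, 237699]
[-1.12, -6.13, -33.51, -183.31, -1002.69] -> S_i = -1.12*5.47^i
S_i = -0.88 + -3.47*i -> [-0.88, -4.35, -7.82, -11.29, -14.76]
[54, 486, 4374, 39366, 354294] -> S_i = 54*9^i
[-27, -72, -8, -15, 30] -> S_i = Random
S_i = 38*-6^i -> [38, -228, 1368, -8208, 49248]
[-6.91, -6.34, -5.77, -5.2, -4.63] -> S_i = -6.91 + 0.57*i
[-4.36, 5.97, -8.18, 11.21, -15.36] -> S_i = -4.36*(-1.37)^i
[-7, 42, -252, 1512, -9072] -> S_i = -7*-6^i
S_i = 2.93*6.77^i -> [2.93, 19.84, 134.29, 909.15, 6154.92]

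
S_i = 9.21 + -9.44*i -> [9.21, -0.23, -9.67, -19.11, -28.55]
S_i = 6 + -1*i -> [6, 5, 4, 3, 2]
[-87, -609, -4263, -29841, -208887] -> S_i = -87*7^i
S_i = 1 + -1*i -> [1, 0, -1, -2, -3]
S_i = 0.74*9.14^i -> [0.74, 6.76, 61.82, 565.03, 5164.36]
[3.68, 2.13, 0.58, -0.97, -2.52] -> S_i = 3.68 + -1.55*i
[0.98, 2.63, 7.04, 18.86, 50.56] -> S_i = 0.98*2.68^i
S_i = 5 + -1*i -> [5, 4, 3, 2, 1]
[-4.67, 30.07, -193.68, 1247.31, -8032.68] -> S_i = -4.67*(-6.44)^i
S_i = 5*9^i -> [5, 45, 405, 3645, 32805]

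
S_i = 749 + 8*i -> [749, 757, 765, 773, 781]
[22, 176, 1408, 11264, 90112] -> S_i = 22*8^i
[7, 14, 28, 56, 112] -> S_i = 7*2^i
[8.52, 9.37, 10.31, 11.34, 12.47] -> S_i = 8.52*1.10^i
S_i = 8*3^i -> [8, 24, 72, 216, 648]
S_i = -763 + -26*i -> [-763, -789, -815, -841, -867]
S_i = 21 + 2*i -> [21, 23, 25, 27, 29]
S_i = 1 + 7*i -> [1, 8, 15, 22, 29]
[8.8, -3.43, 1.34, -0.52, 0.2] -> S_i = 8.80*(-0.39)^i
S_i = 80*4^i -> [80, 320, 1280, 5120, 20480]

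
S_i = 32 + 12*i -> [32, 44, 56, 68, 80]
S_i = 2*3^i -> [2, 6, 18, 54, 162]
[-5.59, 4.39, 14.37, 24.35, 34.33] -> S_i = -5.59 + 9.98*i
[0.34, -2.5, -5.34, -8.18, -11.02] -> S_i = 0.34 + -2.84*i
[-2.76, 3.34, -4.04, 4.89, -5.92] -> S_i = -2.76*(-1.21)^i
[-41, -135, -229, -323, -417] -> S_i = -41 + -94*i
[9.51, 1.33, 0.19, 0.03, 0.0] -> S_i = 9.51*0.14^i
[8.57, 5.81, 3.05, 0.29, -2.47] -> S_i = 8.57 + -2.76*i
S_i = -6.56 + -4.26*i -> [-6.56, -10.82, -15.08, -19.34, -23.6]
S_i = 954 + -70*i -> [954, 884, 814, 744, 674]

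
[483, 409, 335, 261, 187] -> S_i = 483 + -74*i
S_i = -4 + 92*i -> [-4, 88, 180, 272, 364]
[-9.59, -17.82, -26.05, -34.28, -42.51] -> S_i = -9.59 + -8.23*i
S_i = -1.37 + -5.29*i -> [-1.37, -6.66, -11.95, -17.24, -22.53]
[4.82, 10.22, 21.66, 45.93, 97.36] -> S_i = 4.82*2.12^i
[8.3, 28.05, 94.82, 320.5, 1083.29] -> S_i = 8.30*3.38^i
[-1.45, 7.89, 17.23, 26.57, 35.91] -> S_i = -1.45 + 9.34*i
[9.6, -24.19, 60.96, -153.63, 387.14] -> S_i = 9.60*(-2.52)^i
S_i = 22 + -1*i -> [22, 21, 20, 19, 18]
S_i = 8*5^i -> [8, 40, 200, 1000, 5000]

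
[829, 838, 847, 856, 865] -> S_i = 829 + 9*i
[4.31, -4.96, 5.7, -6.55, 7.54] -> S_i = 4.31*(-1.15)^i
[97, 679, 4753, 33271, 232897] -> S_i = 97*7^i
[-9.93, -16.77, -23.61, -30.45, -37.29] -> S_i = -9.93 + -6.84*i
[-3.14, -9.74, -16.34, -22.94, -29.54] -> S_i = -3.14 + -6.60*i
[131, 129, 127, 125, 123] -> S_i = 131 + -2*i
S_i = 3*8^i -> [3, 24, 192, 1536, 12288]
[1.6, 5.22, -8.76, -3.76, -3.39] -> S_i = Random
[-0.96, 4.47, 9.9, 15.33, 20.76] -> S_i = -0.96 + 5.43*i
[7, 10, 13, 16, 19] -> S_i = 7 + 3*i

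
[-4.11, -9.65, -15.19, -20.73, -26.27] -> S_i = -4.11 + -5.54*i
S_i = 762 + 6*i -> [762, 768, 774, 780, 786]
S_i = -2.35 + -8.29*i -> [-2.35, -10.64, -18.93, -27.22, -35.51]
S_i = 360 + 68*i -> [360, 428, 496, 564, 632]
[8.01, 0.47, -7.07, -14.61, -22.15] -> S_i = 8.01 + -7.54*i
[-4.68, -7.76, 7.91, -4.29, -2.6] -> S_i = Random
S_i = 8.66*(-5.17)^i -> [8.66, -44.77, 231.47, -1196.71, 6187.0]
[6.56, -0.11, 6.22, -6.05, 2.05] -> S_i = Random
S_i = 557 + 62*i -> [557, 619, 681, 743, 805]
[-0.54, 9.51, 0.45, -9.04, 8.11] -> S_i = Random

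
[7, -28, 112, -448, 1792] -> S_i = 7*-4^i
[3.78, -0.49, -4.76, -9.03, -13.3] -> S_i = 3.78 + -4.27*i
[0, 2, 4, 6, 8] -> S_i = 0 + 2*i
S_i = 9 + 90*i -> [9, 99, 189, 279, 369]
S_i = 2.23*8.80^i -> [2.23, 19.62, 172.69, 1519.68, 13373.21]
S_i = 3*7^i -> [3, 21, 147, 1029, 7203]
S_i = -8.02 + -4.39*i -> [-8.02, -12.41, -16.8, -21.19, -25.58]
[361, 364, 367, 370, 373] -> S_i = 361 + 3*i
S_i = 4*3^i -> [4, 12, 36, 108, 324]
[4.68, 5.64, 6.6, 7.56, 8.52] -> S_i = 4.68 + 0.96*i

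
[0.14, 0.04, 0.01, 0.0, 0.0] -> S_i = 0.14*0.25^i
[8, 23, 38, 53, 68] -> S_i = 8 + 15*i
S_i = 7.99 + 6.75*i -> [7.99, 14.74, 21.49, 28.24, 34.99]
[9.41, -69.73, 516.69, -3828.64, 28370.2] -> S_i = 9.41*(-7.41)^i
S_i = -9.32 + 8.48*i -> [-9.32, -0.84, 7.64, 16.12, 24.6]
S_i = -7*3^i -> [-7, -21, -63, -189, -567]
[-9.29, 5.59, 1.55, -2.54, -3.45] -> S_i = Random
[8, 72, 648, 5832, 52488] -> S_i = 8*9^i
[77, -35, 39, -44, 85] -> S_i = Random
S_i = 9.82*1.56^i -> [9.82, 15.32, 23.9, 37.28, 58.16]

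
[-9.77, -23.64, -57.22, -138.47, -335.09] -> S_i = -9.77*2.42^i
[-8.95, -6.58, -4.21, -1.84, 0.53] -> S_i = -8.95 + 2.37*i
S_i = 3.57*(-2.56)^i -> [3.57, -9.14, 23.4, -59.89, 153.33]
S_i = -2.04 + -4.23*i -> [-2.04, -6.27, -10.5, -14.73, -18.96]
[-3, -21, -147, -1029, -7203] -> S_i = -3*7^i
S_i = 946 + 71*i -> [946, 1017, 1088, 1159, 1230]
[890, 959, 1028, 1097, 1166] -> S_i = 890 + 69*i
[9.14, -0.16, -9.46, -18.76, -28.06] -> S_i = 9.14 + -9.30*i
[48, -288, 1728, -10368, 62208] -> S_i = 48*-6^i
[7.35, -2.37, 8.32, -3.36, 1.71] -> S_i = Random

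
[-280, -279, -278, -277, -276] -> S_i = -280 + 1*i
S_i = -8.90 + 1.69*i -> [-8.9, -7.21, -5.52, -3.83, -2.14]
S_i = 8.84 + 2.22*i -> [8.84, 11.06, 13.28, 15.5, 17.72]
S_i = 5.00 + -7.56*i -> [5.0, -2.56, -10.12, -17.68, -25.24]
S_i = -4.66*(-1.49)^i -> [-4.66, 6.94, -10.35, 15.42, -22.97]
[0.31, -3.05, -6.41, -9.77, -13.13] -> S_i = 0.31 + -3.36*i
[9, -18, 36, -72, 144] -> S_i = 9*-2^i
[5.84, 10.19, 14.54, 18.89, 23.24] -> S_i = 5.84 + 4.35*i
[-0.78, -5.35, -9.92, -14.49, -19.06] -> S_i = -0.78 + -4.57*i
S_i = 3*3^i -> [3, 9, 27, 81, 243]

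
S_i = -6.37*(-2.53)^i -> [-6.37, 16.12, -40.77, 103.16, -260.99]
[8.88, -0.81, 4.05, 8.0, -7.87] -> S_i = Random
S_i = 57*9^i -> [57, 513, 4617, 41553, 373977]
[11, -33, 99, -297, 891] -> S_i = 11*-3^i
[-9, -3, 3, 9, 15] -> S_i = -9 + 6*i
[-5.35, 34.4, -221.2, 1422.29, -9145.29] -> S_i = -5.35*(-6.43)^i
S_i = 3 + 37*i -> [3, 40, 77, 114, 151]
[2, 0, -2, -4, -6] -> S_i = 2 + -2*i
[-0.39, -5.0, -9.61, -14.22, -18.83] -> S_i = -0.39 + -4.61*i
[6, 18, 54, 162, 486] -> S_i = 6*3^i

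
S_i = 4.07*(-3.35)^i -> [4.07, -13.63, 45.68, -153.01, 512.59]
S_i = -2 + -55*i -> [-2, -57, -112, -167, -222]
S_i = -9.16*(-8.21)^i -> [-9.16, 75.2, -617.42, 5069.03, -41616.74]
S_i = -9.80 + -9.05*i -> [-9.8, -18.85, -27.9, -36.95, -46.0]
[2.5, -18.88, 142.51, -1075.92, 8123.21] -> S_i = 2.50*(-7.55)^i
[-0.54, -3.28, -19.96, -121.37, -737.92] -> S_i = -0.54*6.08^i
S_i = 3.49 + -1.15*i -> [3.49, 2.34, 1.19, 0.04, -1.11]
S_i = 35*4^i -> [35, 140, 560, 2240, 8960]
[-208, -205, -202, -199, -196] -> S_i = -208 + 3*i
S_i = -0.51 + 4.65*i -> [-0.51, 4.14, 8.79, 13.44, 18.09]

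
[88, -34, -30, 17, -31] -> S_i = Random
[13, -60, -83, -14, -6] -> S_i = Random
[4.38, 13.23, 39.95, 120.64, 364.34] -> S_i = 4.38*3.02^i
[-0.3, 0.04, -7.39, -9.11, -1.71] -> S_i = Random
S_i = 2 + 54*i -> [2, 56, 110, 164, 218]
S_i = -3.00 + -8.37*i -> [-3.0, -11.37, -19.74, -28.11, -36.48]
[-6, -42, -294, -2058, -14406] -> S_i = -6*7^i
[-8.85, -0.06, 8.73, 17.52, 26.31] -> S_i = -8.85 + 8.79*i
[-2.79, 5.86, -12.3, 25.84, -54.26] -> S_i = -2.79*(-2.10)^i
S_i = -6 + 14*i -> [-6, 8, 22, 36, 50]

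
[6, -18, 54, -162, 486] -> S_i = 6*-3^i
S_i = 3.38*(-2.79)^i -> [3.38, -9.43, 26.31, -73.41, 204.8]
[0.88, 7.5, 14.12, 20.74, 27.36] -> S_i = 0.88 + 6.62*i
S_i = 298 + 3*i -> [298, 301, 304, 307, 310]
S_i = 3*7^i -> [3, 21, 147, 1029, 7203]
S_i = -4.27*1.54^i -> [-4.27, -6.58, -10.13, -15.6, -24.02]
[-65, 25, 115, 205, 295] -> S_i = -65 + 90*i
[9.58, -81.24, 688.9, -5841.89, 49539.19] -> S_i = 9.58*(-8.48)^i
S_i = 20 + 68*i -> [20, 88, 156, 224, 292]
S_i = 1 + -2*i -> [1, -1, -3, -5, -7]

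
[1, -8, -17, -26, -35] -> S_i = 1 + -9*i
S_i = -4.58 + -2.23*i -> [-4.58, -6.81, -9.04, -11.27, -13.5]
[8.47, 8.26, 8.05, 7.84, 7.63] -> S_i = 8.47 + -0.21*i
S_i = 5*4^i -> [5, 20, 80, 320, 1280]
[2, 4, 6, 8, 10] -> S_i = 2 + 2*i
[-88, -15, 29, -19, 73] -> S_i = Random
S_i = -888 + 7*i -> [-888, -881, -874, -867, -860]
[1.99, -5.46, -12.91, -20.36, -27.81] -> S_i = 1.99 + -7.45*i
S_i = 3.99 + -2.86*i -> [3.99, 1.13, -1.73, -4.59, -7.45]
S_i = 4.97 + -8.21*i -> [4.97, -3.24, -11.45, -19.66, -27.87]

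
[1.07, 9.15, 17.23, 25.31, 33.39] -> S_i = 1.07 + 8.08*i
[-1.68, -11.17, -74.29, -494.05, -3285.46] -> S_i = -1.68*6.65^i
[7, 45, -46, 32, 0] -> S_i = Random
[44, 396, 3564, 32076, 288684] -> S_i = 44*9^i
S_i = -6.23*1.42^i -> [-6.23, -8.85, -12.56, -17.84, -25.33]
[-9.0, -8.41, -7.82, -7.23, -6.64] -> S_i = -9.00 + 0.59*i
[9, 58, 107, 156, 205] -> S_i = 9 + 49*i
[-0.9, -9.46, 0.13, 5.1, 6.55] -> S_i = Random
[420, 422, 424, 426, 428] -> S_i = 420 + 2*i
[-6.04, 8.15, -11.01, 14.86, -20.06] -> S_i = -6.04*(-1.35)^i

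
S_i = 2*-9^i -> [2, -18, 162, -1458, 13122]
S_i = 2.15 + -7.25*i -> [2.15, -5.1, -12.35, -19.6, -26.85]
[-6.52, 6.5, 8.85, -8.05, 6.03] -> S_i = Random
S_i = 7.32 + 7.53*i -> [7.32, 14.85, 22.38, 29.91, 37.44]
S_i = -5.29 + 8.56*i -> [-5.29, 3.27, 11.83, 20.39, 28.95]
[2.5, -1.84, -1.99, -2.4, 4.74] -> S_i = Random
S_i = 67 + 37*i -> [67, 104, 141, 178, 215]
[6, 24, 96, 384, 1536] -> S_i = 6*4^i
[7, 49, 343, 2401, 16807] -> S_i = 7*7^i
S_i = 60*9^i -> [60, 540, 4860, 43740, 393660]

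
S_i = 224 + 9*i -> [224, 233, 242, 251, 260]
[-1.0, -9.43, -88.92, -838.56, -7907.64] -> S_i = -1.00*9.43^i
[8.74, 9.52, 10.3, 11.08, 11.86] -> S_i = 8.74 + 0.78*i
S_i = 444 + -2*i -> [444, 442, 440, 438, 436]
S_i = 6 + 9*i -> [6, 15, 24, 33, 42]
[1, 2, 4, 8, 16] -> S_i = 1*2^i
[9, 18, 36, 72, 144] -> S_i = 9*2^i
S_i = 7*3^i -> [7, 21, 63, 189, 567]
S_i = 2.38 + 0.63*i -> [2.38, 3.01, 3.64, 4.27, 4.9]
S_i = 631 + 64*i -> [631, 695, 759, 823, 887]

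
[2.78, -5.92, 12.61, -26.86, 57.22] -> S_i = 2.78*(-2.13)^i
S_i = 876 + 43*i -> [876, 919, 962, 1005, 1048]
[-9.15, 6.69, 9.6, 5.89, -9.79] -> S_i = Random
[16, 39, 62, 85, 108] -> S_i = 16 + 23*i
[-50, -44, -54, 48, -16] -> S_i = Random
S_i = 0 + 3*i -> [0, 3, 6, 9, 12]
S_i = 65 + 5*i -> [65, 70, 75, 80, 85]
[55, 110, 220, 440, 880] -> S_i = 55*2^i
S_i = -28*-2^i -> [-28, 56, -112, 224, -448]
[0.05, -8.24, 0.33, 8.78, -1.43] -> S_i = Random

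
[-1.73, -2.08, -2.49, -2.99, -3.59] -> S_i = -1.73*1.20^i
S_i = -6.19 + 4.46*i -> [-6.19, -1.73, 2.73, 7.19, 11.65]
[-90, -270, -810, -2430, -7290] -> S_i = -90*3^i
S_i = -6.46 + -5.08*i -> [-6.46, -11.54, -16.62, -21.7, -26.78]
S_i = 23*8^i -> [23, 184, 1472, 11776, 94208]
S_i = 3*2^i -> [3, 6, 12, 24, 48]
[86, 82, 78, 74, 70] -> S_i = 86 + -4*i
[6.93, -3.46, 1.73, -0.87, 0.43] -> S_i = 6.93*(-0.50)^i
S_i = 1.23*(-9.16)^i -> [1.23, -11.27, 103.2, -945.35, 8659.38]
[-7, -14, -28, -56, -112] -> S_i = -7*2^i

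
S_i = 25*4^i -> [25, 100, 400, 1600, 6400]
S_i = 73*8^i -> [73, 584, 4672, 37376, 299008]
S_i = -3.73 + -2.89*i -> [-3.73, -6.62, -9.51, -12.4, -15.29]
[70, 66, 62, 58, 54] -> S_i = 70 + -4*i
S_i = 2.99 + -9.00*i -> [2.99, -6.01, -15.01, -24.01, -33.01]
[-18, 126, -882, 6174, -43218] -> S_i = -18*-7^i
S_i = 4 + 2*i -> [4, 6, 8, 10, 12]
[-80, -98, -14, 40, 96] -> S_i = Random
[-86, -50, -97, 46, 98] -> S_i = Random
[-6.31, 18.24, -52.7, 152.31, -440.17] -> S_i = -6.31*(-2.89)^i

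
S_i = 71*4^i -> [71, 284, 1136, 4544, 18176]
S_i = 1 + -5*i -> [1, -4, -9, -14, -19]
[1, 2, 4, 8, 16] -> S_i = 1*2^i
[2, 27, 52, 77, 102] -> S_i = 2 + 25*i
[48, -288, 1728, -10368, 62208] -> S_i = 48*-6^i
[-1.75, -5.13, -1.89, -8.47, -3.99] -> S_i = Random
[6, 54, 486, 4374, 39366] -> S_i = 6*9^i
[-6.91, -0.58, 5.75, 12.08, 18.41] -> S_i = -6.91 + 6.33*i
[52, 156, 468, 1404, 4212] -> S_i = 52*3^i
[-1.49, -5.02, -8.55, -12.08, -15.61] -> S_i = -1.49 + -3.53*i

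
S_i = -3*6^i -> [-3, -18, -108, -648, -3888]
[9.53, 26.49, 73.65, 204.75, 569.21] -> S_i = 9.53*2.78^i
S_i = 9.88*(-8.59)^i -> [9.88, -84.87, 729.03, -6262.34, 53793.47]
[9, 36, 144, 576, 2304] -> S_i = 9*4^i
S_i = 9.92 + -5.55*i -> [9.92, 4.37, -1.18, -6.73, -12.28]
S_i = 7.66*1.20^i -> [7.66, 9.19, 11.03, 13.24, 15.88]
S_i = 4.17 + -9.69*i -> [4.17, -5.52, -15.21, -24.9, -34.59]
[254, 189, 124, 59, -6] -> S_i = 254 + -65*i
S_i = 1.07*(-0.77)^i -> [1.07, -0.82, 0.63, -0.49, 0.38]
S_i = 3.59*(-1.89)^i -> [3.59, -6.79, 12.82, -24.24, 45.81]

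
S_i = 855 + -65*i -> [855, 790, 725, 660, 595]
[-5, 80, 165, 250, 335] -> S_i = -5 + 85*i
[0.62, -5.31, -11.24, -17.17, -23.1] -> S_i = 0.62 + -5.93*i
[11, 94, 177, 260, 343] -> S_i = 11 + 83*i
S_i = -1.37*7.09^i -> [-1.37, -9.71, -68.87, -488.27, -3461.83]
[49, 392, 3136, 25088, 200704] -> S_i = 49*8^i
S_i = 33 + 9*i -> [33, 42, 51, 60, 69]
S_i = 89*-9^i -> [89, -801, 7209, -64881, 583929]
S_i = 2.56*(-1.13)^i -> [2.56, -2.89, 3.27, -3.69, 4.17]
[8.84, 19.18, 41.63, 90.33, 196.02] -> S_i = 8.84*2.17^i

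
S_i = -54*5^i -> [-54, -270, -1350, -6750, -33750]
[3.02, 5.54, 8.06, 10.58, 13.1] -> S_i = 3.02 + 2.52*i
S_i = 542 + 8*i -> [542, 550, 558, 566, 574]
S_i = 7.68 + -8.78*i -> [7.68, -1.1, -9.88, -18.66, -27.44]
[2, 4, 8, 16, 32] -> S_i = 2*2^i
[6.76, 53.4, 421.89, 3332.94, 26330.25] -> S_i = 6.76*7.90^i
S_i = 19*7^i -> [19, 133, 931, 6517, 45619]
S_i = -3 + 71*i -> [-3, 68, 139, 210, 281]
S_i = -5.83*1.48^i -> [-5.83, -8.63, -12.77, -18.9, -27.97]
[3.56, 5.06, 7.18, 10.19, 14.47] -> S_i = 3.56*1.42^i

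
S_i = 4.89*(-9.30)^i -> [4.89, -45.48, 422.94, -3933.31, 36579.74]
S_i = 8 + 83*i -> [8, 91, 174, 257, 340]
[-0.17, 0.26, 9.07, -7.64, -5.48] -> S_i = Random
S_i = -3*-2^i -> [-3, 6, -12, 24, -48]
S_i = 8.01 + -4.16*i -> [8.01, 3.85, -0.31, -4.47, -8.63]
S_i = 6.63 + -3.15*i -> [6.63, 3.48, 0.33, -2.82, -5.97]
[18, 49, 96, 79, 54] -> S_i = Random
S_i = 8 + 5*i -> [8, 13, 18, 23, 28]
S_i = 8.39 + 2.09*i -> [8.39, 10.48, 12.57, 14.66, 16.75]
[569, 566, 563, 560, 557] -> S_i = 569 + -3*i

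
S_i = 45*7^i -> [45, 315, 2205, 15435, 108045]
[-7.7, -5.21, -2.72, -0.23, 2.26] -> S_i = -7.70 + 2.49*i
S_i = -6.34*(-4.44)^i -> [-6.34, 28.15, -124.98, 554.93, -2463.89]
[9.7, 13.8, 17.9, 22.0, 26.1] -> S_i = 9.70 + 4.10*i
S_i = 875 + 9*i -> [875, 884, 893, 902, 911]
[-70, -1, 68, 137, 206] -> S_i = -70 + 69*i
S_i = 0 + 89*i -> [0, 89, 178, 267, 356]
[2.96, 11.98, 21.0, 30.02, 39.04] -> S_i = 2.96 + 9.02*i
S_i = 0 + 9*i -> [0, 9, 18, 27, 36]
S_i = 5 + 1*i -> [5, 6, 7, 8, 9]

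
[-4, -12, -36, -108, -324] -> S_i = -4*3^i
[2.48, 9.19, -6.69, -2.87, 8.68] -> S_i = Random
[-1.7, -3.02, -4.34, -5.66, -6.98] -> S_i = -1.70 + -1.32*i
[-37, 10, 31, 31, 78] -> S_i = Random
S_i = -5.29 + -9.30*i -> [-5.29, -14.59, -23.89, -33.19, -42.49]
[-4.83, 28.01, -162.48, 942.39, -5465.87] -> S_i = -4.83*(-5.80)^i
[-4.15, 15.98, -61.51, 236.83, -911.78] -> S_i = -4.15*(-3.85)^i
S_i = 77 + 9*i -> [77, 86, 95, 104, 113]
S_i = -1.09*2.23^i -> [-1.09, -2.43, -5.42, -12.09, -26.96]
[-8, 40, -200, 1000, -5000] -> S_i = -8*-5^i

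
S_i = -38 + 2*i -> [-38, -36, -34, -32, -30]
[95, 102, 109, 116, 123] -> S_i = 95 + 7*i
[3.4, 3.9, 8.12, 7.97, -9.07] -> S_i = Random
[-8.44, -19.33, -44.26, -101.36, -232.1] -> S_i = -8.44*2.29^i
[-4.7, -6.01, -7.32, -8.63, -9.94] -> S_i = -4.70 + -1.31*i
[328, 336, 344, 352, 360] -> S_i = 328 + 8*i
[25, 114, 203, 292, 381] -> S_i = 25 + 89*i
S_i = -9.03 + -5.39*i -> [-9.03, -14.42, -19.81, -25.2, -30.59]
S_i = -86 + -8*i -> [-86, -94, -102, -110, -118]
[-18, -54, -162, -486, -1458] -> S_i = -18*3^i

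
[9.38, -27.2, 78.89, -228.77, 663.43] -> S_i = 9.38*(-2.90)^i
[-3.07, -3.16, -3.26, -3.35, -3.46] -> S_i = -3.07*1.03^i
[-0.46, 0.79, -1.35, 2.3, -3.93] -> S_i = -0.46*(-1.71)^i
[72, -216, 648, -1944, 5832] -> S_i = 72*-3^i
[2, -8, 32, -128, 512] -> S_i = 2*-4^i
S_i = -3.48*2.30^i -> [-3.48, -8.0, -18.41, -42.34, -97.38]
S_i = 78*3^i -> [78, 234, 702, 2106, 6318]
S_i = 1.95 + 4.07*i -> [1.95, 6.02, 10.09, 14.16, 18.23]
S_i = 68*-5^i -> [68, -340, 1700, -8500, 42500]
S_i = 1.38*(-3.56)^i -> [1.38, -4.91, 17.49, -62.26, 221.66]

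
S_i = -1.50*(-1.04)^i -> [-1.5, 1.56, -1.62, 1.69, -1.75]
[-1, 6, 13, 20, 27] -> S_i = -1 + 7*i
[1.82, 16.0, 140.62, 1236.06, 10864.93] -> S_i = 1.82*8.79^i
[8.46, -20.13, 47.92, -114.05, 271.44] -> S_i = 8.46*(-2.38)^i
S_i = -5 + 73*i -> [-5, 68, 141, 214, 287]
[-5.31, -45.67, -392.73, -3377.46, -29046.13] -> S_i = -5.31*8.60^i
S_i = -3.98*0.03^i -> [-3.98, -0.12, -0.0, -0.0, -0.0]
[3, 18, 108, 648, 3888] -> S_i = 3*6^i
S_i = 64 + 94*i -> [64, 158, 252, 346, 440]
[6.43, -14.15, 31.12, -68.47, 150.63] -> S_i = 6.43*(-2.20)^i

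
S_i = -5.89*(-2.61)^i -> [-5.89, 15.37, -40.12, 104.72, -273.32]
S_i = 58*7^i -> [58, 406, 2842, 19894, 139258]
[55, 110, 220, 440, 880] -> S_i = 55*2^i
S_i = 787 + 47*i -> [787, 834, 881, 928, 975]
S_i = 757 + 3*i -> [757, 760, 763, 766, 769]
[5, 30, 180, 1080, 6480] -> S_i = 5*6^i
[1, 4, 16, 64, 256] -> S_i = 1*4^i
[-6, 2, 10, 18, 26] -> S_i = -6 + 8*i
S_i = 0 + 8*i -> [0, 8, 16, 24, 32]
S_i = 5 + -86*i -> [5, -81, -167, -253, -339]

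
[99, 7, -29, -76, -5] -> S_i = Random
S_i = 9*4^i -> [9, 36, 144, 576, 2304]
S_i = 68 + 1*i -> [68, 69, 70, 71, 72]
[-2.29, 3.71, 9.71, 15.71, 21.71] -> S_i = -2.29 + 6.00*i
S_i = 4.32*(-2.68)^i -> [4.32, -11.58, 31.03, -83.15, 222.86]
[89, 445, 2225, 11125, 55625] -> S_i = 89*5^i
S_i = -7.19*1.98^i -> [-7.19, -14.24, -28.19, -55.81, -110.51]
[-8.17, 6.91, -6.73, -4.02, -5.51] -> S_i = Random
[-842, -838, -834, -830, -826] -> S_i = -842 + 4*i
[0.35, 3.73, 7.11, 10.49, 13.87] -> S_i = 0.35 + 3.38*i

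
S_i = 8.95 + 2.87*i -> [8.95, 11.82, 14.69, 17.56, 20.43]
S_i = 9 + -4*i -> [9, 5, 1, -3, -7]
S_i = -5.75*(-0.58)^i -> [-5.75, 3.34, -1.93, 1.12, -0.65]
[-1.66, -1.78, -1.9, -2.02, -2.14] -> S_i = -1.66 + -0.12*i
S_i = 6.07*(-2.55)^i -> [6.07, -15.48, 39.47, -100.65, 256.65]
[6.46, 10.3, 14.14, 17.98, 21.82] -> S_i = 6.46 + 3.84*i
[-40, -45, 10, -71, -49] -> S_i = Random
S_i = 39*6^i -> [39, 234, 1404, 8424, 50544]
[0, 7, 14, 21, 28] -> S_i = 0 + 7*i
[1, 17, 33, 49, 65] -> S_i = 1 + 16*i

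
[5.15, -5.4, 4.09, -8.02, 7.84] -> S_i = Random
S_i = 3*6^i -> [3, 18, 108, 648, 3888]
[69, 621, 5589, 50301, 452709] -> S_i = 69*9^i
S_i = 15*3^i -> [15, 45, 135, 405, 1215]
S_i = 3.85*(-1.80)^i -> [3.85, -6.93, 12.47, -22.45, 40.42]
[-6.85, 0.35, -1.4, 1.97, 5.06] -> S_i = Random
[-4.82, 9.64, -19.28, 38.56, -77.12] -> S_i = -4.82*(-2.00)^i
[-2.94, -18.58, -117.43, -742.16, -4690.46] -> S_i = -2.94*6.32^i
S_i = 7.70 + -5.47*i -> [7.7, 2.23, -3.24, -8.71, -14.18]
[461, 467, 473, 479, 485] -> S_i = 461 + 6*i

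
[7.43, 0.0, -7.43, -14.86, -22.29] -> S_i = 7.43 + -7.43*i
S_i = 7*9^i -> [7, 63, 567, 5103, 45927]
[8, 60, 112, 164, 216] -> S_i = 8 + 52*i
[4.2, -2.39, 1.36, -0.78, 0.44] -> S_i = 4.20*(-0.57)^i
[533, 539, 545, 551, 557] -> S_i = 533 + 6*i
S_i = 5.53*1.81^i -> [5.53, 10.01, 18.12, 32.79, 59.35]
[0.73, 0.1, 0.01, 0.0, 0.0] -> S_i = 0.73*0.14^i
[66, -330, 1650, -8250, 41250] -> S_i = 66*-5^i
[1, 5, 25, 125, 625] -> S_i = 1*5^i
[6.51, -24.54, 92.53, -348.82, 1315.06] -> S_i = 6.51*(-3.77)^i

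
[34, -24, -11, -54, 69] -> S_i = Random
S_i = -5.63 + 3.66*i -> [-5.63, -1.97, 1.69, 5.35, 9.01]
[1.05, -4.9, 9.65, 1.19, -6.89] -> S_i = Random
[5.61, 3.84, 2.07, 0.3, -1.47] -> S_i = 5.61 + -1.77*i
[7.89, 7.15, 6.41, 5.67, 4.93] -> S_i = 7.89 + -0.74*i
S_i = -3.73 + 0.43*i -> [-3.73, -3.3, -2.87, -2.44, -2.01]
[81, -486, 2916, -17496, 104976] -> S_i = 81*-6^i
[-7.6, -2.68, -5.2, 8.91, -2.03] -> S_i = Random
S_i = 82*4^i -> [82, 328, 1312, 5248, 20992]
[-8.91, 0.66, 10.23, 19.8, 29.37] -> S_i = -8.91 + 9.57*i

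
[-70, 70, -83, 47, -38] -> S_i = Random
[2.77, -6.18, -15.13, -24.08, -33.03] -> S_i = 2.77 + -8.95*i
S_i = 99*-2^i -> [99, -198, 396, -792, 1584]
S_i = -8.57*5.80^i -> [-8.57, -49.71, -288.29, -1672.11, -9698.24]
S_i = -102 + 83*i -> [-102, -19, 64, 147, 230]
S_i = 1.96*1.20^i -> [1.96, 2.35, 2.82, 3.39, 4.06]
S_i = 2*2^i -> [2, 4, 8, 16, 32]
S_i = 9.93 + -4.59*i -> [9.93, 5.34, 0.75, -3.84, -8.43]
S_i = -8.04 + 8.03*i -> [-8.04, -0.01, 8.02, 16.05, 24.08]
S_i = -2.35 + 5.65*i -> [-2.35, 3.3, 8.95, 14.6, 20.25]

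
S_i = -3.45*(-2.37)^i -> [-3.45, 8.18, -19.38, 45.93, -108.85]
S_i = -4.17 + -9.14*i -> [-4.17, -13.31, -22.45, -31.59, -40.73]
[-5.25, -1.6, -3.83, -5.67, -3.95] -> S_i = Random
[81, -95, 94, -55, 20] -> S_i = Random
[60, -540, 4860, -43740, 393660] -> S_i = 60*-9^i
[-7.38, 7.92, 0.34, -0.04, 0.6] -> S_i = Random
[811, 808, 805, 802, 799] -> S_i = 811 + -3*i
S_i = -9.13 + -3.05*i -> [-9.13, -12.18, -15.23, -18.28, -21.33]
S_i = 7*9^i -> [7, 63, 567, 5103, 45927]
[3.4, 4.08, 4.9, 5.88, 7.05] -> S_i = 3.40*1.20^i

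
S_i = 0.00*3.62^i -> [0.0, 0.0, 0.0, 0.0, 0.0]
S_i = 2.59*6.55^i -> [2.59, 16.96, 111.12, 727.82, 4767.22]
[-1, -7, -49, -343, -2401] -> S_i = -1*7^i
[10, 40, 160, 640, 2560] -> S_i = 10*4^i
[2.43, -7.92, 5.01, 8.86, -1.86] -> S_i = Random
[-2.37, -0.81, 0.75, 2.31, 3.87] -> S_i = -2.37 + 1.56*i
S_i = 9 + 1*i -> [9, 10, 11, 12, 13]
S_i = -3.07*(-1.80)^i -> [-3.07, 5.53, -9.95, 17.9, -32.23]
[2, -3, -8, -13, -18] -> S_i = 2 + -5*i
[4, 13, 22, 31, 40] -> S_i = 4 + 9*i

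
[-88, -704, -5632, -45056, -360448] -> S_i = -88*8^i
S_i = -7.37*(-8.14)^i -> [-7.37, 59.99, -488.33, 3975.03, -32356.77]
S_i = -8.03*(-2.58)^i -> [-8.03, 20.72, -53.45, 137.9, -355.79]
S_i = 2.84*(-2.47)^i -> [2.84, -7.01, 17.33, -42.8, 105.71]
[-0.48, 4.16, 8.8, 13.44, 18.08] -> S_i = -0.48 + 4.64*i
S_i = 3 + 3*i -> [3, 6, 9, 12, 15]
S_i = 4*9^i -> [4, 36, 324, 2916, 26244]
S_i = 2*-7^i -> [2, -14, 98, -686, 4802]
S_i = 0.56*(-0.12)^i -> [0.56, -0.07, 0.01, -0.0, 0.0]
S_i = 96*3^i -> [96, 288, 864, 2592, 7776]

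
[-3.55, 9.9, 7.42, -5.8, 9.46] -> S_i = Random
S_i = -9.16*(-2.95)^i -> [-9.16, 27.02, -79.71, 235.16, -693.72]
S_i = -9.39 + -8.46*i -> [-9.39, -17.85, -26.31, -34.77, -43.23]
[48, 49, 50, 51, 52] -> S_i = 48 + 1*i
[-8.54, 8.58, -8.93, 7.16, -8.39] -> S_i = Random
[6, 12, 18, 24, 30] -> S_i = 6 + 6*i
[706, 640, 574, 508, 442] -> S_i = 706 + -66*i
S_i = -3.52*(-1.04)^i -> [-3.52, 3.66, -3.81, 3.96, -4.12]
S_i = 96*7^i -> [96, 672, 4704, 32928, 230496]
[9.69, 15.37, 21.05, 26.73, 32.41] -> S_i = 9.69 + 5.68*i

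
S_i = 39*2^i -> [39, 78, 156, 312, 624]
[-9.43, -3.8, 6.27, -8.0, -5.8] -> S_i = Random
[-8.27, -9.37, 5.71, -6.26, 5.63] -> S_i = Random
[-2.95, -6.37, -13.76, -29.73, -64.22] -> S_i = -2.95*2.16^i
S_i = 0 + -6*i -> [0, -6, -12, -18, -24]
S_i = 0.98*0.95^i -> [0.98, 0.93, 0.88, 0.84, 0.8]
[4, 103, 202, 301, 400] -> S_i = 4 + 99*i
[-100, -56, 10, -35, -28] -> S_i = Random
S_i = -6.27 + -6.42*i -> [-6.27, -12.69, -19.11, -25.53, -31.95]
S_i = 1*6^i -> [1, 6, 36, 216, 1296]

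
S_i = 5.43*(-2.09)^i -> [5.43, -11.35, 23.72, -49.57, 103.61]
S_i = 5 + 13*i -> [5, 18, 31, 44, 57]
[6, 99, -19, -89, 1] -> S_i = Random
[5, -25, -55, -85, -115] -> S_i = 5 + -30*i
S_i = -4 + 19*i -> [-4, 15, 34, 53, 72]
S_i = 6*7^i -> [6, 42, 294, 2058, 14406]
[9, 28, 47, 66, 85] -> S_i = 9 + 19*i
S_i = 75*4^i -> [75, 300, 1200, 4800, 19200]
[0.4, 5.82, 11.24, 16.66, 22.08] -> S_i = 0.40 + 5.42*i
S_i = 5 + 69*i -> [5, 74, 143, 212, 281]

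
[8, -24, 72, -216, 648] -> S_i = 8*-3^i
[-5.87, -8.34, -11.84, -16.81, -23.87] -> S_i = -5.87*1.42^i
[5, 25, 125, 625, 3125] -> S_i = 5*5^i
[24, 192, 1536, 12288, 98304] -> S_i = 24*8^i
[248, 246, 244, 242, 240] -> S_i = 248 + -2*i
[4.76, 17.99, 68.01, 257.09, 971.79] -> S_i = 4.76*3.78^i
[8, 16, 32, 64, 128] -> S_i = 8*2^i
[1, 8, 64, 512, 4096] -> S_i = 1*8^i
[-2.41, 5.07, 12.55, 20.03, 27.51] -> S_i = -2.41 + 7.48*i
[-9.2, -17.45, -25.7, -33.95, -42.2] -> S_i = -9.20 + -8.25*i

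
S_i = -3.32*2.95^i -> [-3.32, -9.79, -28.89, -85.23, -251.44]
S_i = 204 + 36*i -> [204, 240, 276, 312, 348]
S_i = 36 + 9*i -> [36, 45, 54, 63, 72]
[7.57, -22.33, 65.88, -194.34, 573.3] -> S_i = 7.57*(-2.95)^i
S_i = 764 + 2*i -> [764, 766, 768, 770, 772]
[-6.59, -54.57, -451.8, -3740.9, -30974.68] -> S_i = -6.59*8.28^i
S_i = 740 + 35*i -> [740, 775, 810, 845, 880]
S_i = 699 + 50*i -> [699, 749, 799, 849, 899]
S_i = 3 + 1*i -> [3, 4, 5, 6, 7]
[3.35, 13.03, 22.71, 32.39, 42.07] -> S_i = 3.35 + 9.68*i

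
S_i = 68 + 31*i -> [68, 99, 130, 161, 192]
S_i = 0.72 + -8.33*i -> [0.72, -7.61, -15.94, -24.27, -32.6]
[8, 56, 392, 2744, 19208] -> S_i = 8*7^i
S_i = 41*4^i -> [41, 164, 656, 2624, 10496]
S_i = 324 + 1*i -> [324, 325, 326, 327, 328]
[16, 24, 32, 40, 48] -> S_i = 16 + 8*i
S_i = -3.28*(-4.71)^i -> [-3.28, 15.45, -72.76, 342.72, -1614.2]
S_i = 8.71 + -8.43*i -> [8.71, 0.28, -8.15, -16.58, -25.01]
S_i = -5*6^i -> [-5, -30, -180, -1080, -6480]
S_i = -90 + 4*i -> [-90, -86, -82, -78, -74]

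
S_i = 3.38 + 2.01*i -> [3.38, 5.39, 7.4, 9.41, 11.42]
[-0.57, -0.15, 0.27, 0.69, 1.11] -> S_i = -0.57 + 0.42*i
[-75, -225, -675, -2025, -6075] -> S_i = -75*3^i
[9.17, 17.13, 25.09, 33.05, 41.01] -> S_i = 9.17 + 7.96*i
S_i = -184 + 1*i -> [-184, -183, -182, -181, -180]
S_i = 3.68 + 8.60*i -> [3.68, 12.28, 20.88, 29.48, 38.08]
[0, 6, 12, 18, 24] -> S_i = 0 + 6*i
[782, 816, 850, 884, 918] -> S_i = 782 + 34*i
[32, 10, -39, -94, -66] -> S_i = Random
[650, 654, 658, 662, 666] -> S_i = 650 + 4*i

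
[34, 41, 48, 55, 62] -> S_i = 34 + 7*i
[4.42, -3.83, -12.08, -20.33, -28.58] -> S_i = 4.42 + -8.25*i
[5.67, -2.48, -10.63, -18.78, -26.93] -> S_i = 5.67 + -8.15*i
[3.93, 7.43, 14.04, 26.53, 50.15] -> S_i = 3.93*1.89^i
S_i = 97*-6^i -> [97, -582, 3492, -20952, 125712]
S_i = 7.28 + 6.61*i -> [7.28, 13.89, 20.5, 27.11, 33.72]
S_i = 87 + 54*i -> [87, 141, 195, 249, 303]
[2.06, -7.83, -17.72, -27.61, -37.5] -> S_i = 2.06 + -9.89*i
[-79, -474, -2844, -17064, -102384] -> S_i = -79*6^i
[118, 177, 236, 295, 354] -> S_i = 118 + 59*i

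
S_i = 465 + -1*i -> [465, 464, 463, 462, 461]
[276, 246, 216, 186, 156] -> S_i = 276 + -30*i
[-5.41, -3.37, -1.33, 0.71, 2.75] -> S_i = -5.41 + 2.04*i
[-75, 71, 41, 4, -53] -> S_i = Random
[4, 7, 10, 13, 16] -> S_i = 4 + 3*i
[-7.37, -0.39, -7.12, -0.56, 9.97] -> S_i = Random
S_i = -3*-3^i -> [-3, 9, -27, 81, -243]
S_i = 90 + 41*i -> [90, 131, 172, 213, 254]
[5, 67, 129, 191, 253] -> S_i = 5 + 62*i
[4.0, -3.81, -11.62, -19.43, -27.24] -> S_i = 4.00 + -7.81*i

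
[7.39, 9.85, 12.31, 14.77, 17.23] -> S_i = 7.39 + 2.46*i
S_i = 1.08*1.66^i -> [1.08, 1.79, 2.98, 4.94, 8.2]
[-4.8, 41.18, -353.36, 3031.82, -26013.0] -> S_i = -4.80*(-8.58)^i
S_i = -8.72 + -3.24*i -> [-8.72, -11.96, -15.2, -18.44, -21.68]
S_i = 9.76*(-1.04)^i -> [9.76, -10.15, 10.56, -10.98, 11.42]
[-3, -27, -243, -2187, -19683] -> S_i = -3*9^i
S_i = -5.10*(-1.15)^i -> [-5.1, 5.86, -6.74, 7.76, -8.92]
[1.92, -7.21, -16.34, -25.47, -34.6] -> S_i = 1.92 + -9.13*i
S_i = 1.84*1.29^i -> [1.84, 2.37, 3.06, 3.95, 5.1]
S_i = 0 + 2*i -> [0, 2, 4, 6, 8]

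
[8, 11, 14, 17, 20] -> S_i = 8 + 3*i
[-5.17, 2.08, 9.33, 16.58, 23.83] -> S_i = -5.17 + 7.25*i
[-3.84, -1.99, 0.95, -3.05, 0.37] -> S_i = Random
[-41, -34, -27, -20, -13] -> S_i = -41 + 7*i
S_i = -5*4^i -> [-5, -20, -80, -320, -1280]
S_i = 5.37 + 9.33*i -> [5.37, 14.7, 24.03, 33.36, 42.69]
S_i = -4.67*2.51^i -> [-4.67, -11.72, -29.42, -73.85, -185.36]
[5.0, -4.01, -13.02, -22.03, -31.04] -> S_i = 5.00 + -9.01*i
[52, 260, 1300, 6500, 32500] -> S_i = 52*5^i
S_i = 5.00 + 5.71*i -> [5.0, 10.71, 16.42, 22.13, 27.84]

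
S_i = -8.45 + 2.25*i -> [-8.45, -6.2, -3.95, -1.7, 0.55]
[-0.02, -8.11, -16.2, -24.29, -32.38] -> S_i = -0.02 + -8.09*i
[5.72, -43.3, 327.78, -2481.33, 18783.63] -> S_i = 5.72*(-7.57)^i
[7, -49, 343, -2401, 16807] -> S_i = 7*-7^i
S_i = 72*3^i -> [72, 216, 648, 1944, 5832]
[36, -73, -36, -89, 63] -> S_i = Random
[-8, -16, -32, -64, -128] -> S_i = -8*2^i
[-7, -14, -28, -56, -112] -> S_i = -7*2^i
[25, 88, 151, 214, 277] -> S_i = 25 + 63*i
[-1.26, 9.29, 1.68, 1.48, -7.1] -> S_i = Random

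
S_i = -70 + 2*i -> [-70, -68, -66, -64, -62]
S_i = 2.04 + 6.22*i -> [2.04, 8.26, 14.48, 20.7, 26.92]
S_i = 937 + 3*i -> [937, 940, 943, 946, 949]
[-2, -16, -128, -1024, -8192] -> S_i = -2*8^i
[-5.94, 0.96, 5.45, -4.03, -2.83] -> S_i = Random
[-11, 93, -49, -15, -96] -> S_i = Random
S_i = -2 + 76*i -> [-2, 74, 150, 226, 302]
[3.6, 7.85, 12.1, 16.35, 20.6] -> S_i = 3.60 + 4.25*i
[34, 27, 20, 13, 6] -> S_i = 34 + -7*i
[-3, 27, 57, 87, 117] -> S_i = -3 + 30*i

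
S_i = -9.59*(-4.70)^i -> [-9.59, 45.07, -211.84, 995.66, -4679.61]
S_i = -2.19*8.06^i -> [-2.19, -17.65, -142.27, -1146.7, -9242.39]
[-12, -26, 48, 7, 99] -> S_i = Random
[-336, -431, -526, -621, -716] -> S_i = -336 + -95*i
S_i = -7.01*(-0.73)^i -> [-7.01, 5.12, -3.74, 2.73, -1.99]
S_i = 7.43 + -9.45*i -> [7.43, -2.02, -11.47, -20.92, -30.37]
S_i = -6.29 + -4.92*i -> [-6.29, -11.21, -16.13, -21.05, -25.97]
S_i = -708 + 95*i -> [-708, -613, -518, -423, -328]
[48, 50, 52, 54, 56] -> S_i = 48 + 2*i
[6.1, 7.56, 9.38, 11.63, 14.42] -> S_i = 6.10*1.24^i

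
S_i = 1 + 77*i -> [1, 78, 155, 232, 309]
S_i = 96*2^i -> [96, 192, 384, 768, 1536]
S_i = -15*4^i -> [-15, -60, -240, -960, -3840]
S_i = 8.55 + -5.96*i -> [8.55, 2.59, -3.37, -9.33, -15.29]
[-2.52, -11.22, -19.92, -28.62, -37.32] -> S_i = -2.52 + -8.70*i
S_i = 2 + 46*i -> [2, 48, 94, 140, 186]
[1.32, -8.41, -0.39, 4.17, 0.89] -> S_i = Random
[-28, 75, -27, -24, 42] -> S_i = Random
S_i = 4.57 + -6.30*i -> [4.57, -1.73, -8.03, -14.33, -20.63]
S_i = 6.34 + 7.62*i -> [6.34, 13.96, 21.58, 29.2, 36.82]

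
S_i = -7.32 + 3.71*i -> [-7.32, -3.61, 0.1, 3.81, 7.52]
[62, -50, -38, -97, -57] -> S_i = Random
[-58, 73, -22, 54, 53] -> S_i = Random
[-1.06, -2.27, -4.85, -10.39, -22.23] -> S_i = -1.06*2.14^i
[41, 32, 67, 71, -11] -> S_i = Random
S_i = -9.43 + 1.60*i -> [-9.43, -7.83, -6.23, -4.63, -3.03]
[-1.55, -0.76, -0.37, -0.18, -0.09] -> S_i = -1.55*0.49^i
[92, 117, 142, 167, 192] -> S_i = 92 + 25*i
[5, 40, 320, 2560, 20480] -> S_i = 5*8^i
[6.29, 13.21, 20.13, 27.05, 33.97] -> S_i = 6.29 + 6.92*i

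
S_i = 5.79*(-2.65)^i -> [5.79, -15.34, 40.66, -107.75, 285.54]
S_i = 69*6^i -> [69, 414, 2484, 14904, 89424]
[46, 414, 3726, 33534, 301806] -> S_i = 46*9^i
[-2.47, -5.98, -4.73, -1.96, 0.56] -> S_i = Random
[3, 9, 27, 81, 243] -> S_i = 3*3^i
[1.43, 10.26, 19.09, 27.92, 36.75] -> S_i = 1.43 + 8.83*i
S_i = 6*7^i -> [6, 42, 294, 2058, 14406]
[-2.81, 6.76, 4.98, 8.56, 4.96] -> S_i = Random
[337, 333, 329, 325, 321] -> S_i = 337 + -4*i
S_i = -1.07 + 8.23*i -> [-1.07, 7.16, 15.39, 23.62, 31.85]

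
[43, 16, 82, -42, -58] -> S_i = Random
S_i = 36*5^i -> [36, 180, 900, 4500, 22500]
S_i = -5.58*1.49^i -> [-5.58, -8.31, -12.39, -18.46, -27.5]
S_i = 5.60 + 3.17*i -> [5.6, 8.77, 11.94, 15.11, 18.28]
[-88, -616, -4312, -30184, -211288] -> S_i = -88*7^i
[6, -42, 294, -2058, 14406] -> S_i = 6*-7^i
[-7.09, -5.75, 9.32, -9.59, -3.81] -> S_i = Random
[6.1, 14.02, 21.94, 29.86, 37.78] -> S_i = 6.10 + 7.92*i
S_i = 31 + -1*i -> [31, 30, 29, 28, 27]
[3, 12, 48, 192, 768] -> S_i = 3*4^i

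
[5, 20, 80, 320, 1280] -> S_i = 5*4^i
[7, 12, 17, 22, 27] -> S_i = 7 + 5*i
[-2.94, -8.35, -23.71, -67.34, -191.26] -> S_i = -2.94*2.84^i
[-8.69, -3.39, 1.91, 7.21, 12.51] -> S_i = -8.69 + 5.30*i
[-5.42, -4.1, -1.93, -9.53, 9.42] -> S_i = Random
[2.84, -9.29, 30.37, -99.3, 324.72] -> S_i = 2.84*(-3.27)^i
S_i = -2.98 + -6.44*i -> [-2.98, -9.42, -15.86, -22.3, -28.74]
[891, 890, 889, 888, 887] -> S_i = 891 + -1*i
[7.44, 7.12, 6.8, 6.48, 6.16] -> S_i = 7.44 + -0.32*i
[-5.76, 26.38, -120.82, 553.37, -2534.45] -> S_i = -5.76*(-4.58)^i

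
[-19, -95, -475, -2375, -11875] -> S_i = -19*5^i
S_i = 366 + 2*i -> [366, 368, 370, 372, 374]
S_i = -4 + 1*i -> [-4, -3, -2, -1, 0]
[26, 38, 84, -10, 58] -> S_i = Random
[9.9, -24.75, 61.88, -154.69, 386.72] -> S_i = 9.90*(-2.50)^i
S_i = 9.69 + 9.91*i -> [9.69, 19.6, 29.51, 39.42, 49.33]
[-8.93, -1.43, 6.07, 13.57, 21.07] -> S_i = -8.93 + 7.50*i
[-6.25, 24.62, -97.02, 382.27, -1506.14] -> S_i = -6.25*(-3.94)^i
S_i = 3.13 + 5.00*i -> [3.13, 8.13, 13.13, 18.13, 23.13]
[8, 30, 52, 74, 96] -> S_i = 8 + 22*i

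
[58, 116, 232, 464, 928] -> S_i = 58*2^i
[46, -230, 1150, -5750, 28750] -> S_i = 46*-5^i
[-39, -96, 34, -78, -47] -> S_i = Random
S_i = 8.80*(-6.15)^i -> [8.8, -54.12, 332.84, -2046.95, 12588.77]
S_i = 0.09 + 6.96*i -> [0.09, 7.05, 14.01, 20.97, 27.93]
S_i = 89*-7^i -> [89, -623, 4361, -30527, 213689]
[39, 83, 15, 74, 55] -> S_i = Random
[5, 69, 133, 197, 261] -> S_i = 5 + 64*i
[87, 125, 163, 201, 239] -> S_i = 87 + 38*i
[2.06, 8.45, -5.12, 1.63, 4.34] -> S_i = Random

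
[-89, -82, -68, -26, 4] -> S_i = Random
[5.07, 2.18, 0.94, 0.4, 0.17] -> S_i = 5.07*0.43^i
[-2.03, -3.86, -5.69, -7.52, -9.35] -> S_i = -2.03 + -1.83*i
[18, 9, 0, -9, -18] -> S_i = 18 + -9*i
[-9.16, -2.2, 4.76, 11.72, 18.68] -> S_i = -9.16 + 6.96*i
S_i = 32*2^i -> [32, 64, 128, 256, 512]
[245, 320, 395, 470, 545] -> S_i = 245 + 75*i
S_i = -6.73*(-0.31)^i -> [-6.73, 2.09, -0.65, 0.2, -0.06]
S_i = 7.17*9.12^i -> [7.17, 65.39, 596.36, 5438.81, 49601.92]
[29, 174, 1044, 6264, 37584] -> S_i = 29*6^i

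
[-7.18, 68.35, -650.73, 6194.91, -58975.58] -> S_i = -7.18*(-9.52)^i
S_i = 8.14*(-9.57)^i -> [8.14, -77.9, 745.5, -7134.45, 68276.64]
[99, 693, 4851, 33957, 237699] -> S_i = 99*7^i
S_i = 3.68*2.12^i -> [3.68, 7.8, 16.54, 35.06, 74.33]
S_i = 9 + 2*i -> [9, 11, 13, 15, 17]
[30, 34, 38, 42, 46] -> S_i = 30 + 4*i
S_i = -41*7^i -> [-41, -287, -2009, -14063, -98441]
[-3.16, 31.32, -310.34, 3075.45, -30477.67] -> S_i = -3.16*(-9.91)^i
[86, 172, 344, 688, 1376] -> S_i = 86*2^i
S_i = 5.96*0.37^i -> [5.96, 2.21, 0.82, 0.3, 0.11]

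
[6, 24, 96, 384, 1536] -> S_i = 6*4^i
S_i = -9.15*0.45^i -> [-9.15, -4.12, -1.85, -0.83, -0.38]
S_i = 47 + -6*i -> [47, 41, 35, 29, 23]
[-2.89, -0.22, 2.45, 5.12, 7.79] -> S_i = -2.89 + 2.67*i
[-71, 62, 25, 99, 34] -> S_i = Random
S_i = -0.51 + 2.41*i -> [-0.51, 1.9, 4.31, 6.72, 9.13]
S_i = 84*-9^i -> [84, -756, 6804, -61236, 551124]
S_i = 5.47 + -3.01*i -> [5.47, 2.46, -0.55, -3.56, -6.57]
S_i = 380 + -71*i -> [380, 309, 238, 167, 96]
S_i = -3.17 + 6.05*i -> [-3.17, 2.88, 8.93, 14.98, 21.03]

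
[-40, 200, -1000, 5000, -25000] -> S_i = -40*-5^i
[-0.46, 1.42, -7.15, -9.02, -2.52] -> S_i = Random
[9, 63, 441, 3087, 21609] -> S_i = 9*7^i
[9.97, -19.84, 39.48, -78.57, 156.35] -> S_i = 9.97*(-1.99)^i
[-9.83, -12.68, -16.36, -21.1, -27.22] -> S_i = -9.83*1.29^i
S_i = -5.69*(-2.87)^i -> [-5.69, 16.33, -46.87, 134.51, -386.05]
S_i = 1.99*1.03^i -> [1.99, 2.05, 2.11, 2.17, 2.24]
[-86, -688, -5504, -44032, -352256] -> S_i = -86*8^i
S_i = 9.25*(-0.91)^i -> [9.25, -8.42, 7.66, -6.97, 6.34]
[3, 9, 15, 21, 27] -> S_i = 3 + 6*i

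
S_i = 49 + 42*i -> [49, 91, 133, 175, 217]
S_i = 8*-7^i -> [8, -56, 392, -2744, 19208]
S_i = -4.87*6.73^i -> [-4.87, -32.78, -220.58, -1484.48, -9990.55]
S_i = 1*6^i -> [1, 6, 36, 216, 1296]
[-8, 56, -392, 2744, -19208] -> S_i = -8*-7^i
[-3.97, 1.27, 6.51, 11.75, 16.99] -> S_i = -3.97 + 5.24*i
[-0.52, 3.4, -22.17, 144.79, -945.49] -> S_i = -0.52*(-6.53)^i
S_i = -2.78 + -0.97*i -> [-2.78, -3.75, -4.72, -5.69, -6.66]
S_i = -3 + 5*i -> [-3, 2, 7, 12, 17]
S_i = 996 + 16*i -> [996, 1012, 1028, 1044, 1060]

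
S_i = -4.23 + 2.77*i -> [-4.23, -1.46, 1.31, 4.08, 6.85]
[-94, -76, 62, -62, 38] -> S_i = Random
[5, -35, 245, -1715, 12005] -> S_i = 5*-7^i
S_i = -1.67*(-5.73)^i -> [-1.67, 9.57, -54.83, 314.18, -1800.26]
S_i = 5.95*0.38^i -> [5.95, 2.26, 0.86, 0.33, 0.12]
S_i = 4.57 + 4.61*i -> [4.57, 9.18, 13.79, 18.4, 23.01]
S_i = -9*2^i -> [-9, -18, -36, -72, -144]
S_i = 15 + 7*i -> [15, 22, 29, 36, 43]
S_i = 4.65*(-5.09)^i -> [4.65, -23.67, 120.47, -613.21, 3121.22]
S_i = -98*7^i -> [-98, -686, -4802, -33614, -235298]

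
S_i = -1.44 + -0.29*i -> [-1.44, -1.73, -2.02, -2.31, -2.6]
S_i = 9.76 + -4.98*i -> [9.76, 4.78, -0.2, -5.18, -10.16]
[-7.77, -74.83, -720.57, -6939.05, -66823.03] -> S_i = -7.77*9.63^i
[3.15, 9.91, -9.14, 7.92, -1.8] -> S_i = Random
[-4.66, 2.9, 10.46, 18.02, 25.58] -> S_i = -4.66 + 7.56*i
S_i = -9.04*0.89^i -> [-9.04, -8.05, -7.16, -6.37, -5.67]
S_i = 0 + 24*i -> [0, 24, 48, 72, 96]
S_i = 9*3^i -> [9, 27, 81, 243, 729]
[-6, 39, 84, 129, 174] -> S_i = -6 + 45*i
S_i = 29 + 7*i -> [29, 36, 43, 50, 57]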